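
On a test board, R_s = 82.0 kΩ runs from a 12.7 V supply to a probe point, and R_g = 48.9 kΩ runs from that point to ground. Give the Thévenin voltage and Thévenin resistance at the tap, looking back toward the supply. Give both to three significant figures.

V_th = 4.74 V, R_th = 30.6 kΩ

V_th is the open-circuit tap voltage: 12.7 × 48.9/(82.0 + 48.9) = 4.74 V.
With the supply zeroed, R_s and R_g appear in parallel from the tap: R_th = R_s‖R_g = (82.0 × 48.9)/130.9 = 30.6 kΩ.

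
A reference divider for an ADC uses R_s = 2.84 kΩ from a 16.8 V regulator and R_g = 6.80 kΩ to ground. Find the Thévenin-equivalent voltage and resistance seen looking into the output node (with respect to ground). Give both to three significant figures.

V_th is the open-circuit tap voltage: 16.8 × 6.80/(2.84 + 6.80) = 11.9 V.
With the supply zeroed, R_s and R_g appear in parallel from the tap: R_th = R_s‖R_g = (2.84 × 6.80)/9.640 = 2.00 kΩ.

V_th = 11.9 V, R_th = 2.00 kΩ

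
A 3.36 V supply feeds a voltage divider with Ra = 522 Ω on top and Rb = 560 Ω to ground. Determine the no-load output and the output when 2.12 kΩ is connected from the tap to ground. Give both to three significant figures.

Unloaded: 1.74 V; loaded: 1.54 V

Open-circuit: V = 3.36 × 560/(522 + 560) = 1.74 V.
With the load, Rb becomes Rb‖R_L = 443.0 Ω, so V = 3.36 × 443.0/965.0 = 1.54 V.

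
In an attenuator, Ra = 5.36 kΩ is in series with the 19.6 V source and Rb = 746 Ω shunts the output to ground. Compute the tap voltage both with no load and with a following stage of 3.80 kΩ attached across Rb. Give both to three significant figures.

Open-circuit: V = 19.6 × 746/(5360 + 746) = 2.39 V.
With the load, Rb becomes Rb‖R_L = 623.6 Ω, so V = 19.6 × 623.6/5984 = 2.04 V.

Unloaded: 2.39 V; loaded: 2.04 V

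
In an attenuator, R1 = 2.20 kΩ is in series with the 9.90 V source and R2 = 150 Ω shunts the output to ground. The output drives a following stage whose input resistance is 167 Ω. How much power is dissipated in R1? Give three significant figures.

Total resistance from the source is R1 + (R2‖R_L) = 2279 Ω, so I = 9.90/2279 Ω = 4.344 mA.
P = I²·R1 = (4.344 mA)² × 2.20 kΩ = 41.5 mW.

P ≈ 41.5 mW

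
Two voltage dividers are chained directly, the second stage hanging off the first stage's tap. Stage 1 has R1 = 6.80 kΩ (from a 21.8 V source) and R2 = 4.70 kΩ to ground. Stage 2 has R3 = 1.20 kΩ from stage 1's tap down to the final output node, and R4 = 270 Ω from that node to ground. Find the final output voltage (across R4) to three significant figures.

V_out ≈ 0.566 V

Stage 2 presents R3+R4 = 1470 Ω as a load on stage 1's tap.
Stage 1's lower leg becomes R2‖(R3+R4) = 1120 Ω, so V_mid = 21.8 × 1120/7920 = 3.082 V.
Stage 2 is itself unloaded: V_out = V_mid × R4/(R3+R4) = 3.082 × 270/1470 = 0.566 V.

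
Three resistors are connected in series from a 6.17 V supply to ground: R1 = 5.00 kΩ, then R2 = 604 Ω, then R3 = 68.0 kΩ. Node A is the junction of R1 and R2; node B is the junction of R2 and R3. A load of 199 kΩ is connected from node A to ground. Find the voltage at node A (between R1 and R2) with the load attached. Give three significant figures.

V ≈ 5.62 V

Below node A the series string R2+R3 = 68600 Ω sits in parallel with the 199000 Ω load: 51020 Ω.
V_A = 6.17 × 51020/(5000 + 51020) = 5.62 V.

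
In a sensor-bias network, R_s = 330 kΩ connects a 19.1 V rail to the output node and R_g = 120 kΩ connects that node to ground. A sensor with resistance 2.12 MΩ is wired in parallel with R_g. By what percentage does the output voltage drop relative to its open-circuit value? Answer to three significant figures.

The divider's output (Thévenin) resistance is R_s‖R_g = 88.00 kΩ.
Fractional drop under load = R_th/(R_th + R_L) = 88.00 / (88.00 + 2120) = 0.03986.
So the output falls by 3.99 %.

3.99 %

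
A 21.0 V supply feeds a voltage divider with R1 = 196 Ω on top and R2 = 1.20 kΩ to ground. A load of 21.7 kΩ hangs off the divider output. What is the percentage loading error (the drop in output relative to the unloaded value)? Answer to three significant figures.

0.770 %

The divider's output (Thévenin) resistance is R1‖R2 = 168.5 Ω.
Fractional drop under load = R_th/(R_th + R_L) = 168.5 / (168.5 + 21700) = 0.007704.
So the output falls by 0.770 %.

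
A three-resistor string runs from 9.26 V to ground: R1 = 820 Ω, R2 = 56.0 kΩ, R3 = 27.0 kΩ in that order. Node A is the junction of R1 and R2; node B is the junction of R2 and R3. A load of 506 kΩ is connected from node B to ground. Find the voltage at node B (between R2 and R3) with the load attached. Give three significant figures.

V ≈ 2.88 V

At node B, R3 is in parallel with the load: R3‖R_L = 25630 Ω.
Below node A the resistance is R2 + (R3‖R_L) = 81630 Ω, so V_A = 9.26 × 81630/82450 = 9.168 V.
Then V_B = V_A × (R3‖R_L)/(R2 + R3‖R_L) = 9.168 × 25630/81630 = 2.88 V.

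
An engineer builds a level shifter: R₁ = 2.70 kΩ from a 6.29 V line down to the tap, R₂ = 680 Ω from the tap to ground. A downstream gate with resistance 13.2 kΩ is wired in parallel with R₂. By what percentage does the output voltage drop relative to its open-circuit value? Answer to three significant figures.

The divider's output (Thévenin) resistance is R₁‖R₂ = 543.2 Ω.
Fractional drop under load = R_th/(R_th + R_L) = 543.2 / (543.2 + 13200) = 0.03952.
So the output falls by 3.95 %.

3.95 %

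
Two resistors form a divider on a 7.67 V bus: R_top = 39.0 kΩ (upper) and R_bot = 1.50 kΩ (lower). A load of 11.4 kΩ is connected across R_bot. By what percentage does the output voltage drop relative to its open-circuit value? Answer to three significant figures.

11.2 %

The divider's output (Thévenin) resistance is R_top‖R_bot = 1.444 kΩ.
Fractional drop under load = R_th/(R_th + R_L) = 1.444 / (1.444 + 11.4) = 0.1125.
So the output falls by 11.2 %.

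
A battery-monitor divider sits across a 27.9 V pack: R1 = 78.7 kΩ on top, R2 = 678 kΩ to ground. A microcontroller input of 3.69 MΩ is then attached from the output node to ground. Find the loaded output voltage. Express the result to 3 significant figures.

The load sits in parallel with R2: R2‖R_L = (678 × 3690) / (678 + 3690) = 572.8 kΩ.
V_out = 27.9 × 572.8 / (78.7 + 572.8) = 27.9 × 572.8/651.5 = 24.5 V.
(Unloaded it would have been 25.0 V.)

V_out ≈ 24.5 V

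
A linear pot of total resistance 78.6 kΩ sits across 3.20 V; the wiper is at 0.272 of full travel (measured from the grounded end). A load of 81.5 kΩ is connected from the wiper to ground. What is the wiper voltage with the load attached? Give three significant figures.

The wiper splits the pot into (1−α)R = 57.22 kΩ above and αR = 21.38 kΩ below.
Lower section ‖ load = 16.94 kΩ.
V_wiper = 3.20 × 16.94/(57.22 + 16.94) = 0.731 V.

V ≈ 0.731 V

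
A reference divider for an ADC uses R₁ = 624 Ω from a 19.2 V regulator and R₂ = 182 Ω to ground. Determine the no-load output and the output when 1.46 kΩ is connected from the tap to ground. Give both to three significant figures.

Unloaded: 4.34 V; loaded: 3.95 V

Open-circuit: V = 19.2 × 182/(624 + 182) = 4.34 V.
With the load, R₂ becomes R₂‖R_L = 161.8 Ω, so V = 19.2 × 161.8/785.8 = 3.95 V.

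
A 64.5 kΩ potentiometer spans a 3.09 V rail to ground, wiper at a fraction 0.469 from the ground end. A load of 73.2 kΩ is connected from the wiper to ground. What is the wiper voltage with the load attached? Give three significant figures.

V ≈ 1.19 V

The wiper splits the pot into (1−α)R = 34.25 kΩ above and αR = 30.25 kΩ below.
Lower section ‖ load = 21.40 kΩ.
V_wiper = 3.09 × 21.40/(34.25 + 21.40) = 1.19 V.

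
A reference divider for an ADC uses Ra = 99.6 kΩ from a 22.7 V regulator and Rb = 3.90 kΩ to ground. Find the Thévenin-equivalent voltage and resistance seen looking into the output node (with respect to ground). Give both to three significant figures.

V_th = 0.855 V, R_th = 3.75 kΩ

V_th is the open-circuit tap voltage: 22.7 × 3.90/(99.6 + 3.90) = 0.855 V.
With the supply zeroed, Ra and Rb appear in parallel from the tap: R_th = Ra‖Rb = (99.6 × 3.90)/103.5 = 3.75 kΩ.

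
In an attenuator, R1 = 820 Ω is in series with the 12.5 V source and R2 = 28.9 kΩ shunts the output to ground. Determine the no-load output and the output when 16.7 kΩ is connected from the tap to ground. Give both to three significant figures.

Unloaded: 12.2 V; loaded: 11.6 V

Open-circuit: V = 12.5 × 28900/(820 + 28900) = 12.2 V.
With the load, R2 becomes R2‖R_L = 10580 Ω, so V = 12.5 × 10580/11400 = 11.6 V.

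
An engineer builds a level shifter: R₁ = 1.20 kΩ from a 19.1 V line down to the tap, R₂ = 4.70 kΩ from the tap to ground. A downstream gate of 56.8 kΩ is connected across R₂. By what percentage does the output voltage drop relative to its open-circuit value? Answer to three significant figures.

1.66 %

The divider's output (Thévenin) resistance is R₁‖R₂ = 0.9559 kΩ.
Fractional drop under load = R_th/(R_th + R_L) = 0.9559 / (0.9559 + 56.8) = 0.01655.
So the output falls by 1.66 %.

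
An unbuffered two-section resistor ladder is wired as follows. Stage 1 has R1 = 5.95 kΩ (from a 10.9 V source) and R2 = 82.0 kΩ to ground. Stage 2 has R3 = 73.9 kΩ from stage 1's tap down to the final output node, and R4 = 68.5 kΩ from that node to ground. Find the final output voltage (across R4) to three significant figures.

Stage 2 presents R3+R4 = 142.4 kΩ as a load on stage 1's tap.
Stage 1's lower leg becomes R2‖(R3+R4) = 52.04 kΩ, so V_mid = 10.9 × 52.04/57.99 = 9.782 V.
Stage 2 is itself unloaded: V_out = V_mid × R4/(R3+R4) = 9.782 × 68.5/142.4 = 4.71 V.

V_out ≈ 4.71 V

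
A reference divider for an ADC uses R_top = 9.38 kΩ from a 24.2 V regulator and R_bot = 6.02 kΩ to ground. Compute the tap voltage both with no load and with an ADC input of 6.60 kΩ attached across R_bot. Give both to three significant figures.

Unloaded: 9.46 V; loaded: 6.08 V

Open-circuit: V = 24.2 × 6.02/(9.38 + 6.02) = 9.46 V.
With the load, R_bot becomes R_bot‖R_L = 3.148 kΩ, so V = 24.2 × 3.148/12.53 = 6.08 V.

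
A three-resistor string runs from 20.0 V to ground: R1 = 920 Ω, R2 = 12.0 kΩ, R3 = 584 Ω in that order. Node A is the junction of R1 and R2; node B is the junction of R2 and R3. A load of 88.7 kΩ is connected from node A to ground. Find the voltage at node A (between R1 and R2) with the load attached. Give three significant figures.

V ≈ 18.5 V

Below node A the series string R2+R3 = 12580 Ω sits in parallel with the 88700 Ω load: 11020 Ω.
V_A = 20.0 × 11020/(920 + 11020) = 18.5 V.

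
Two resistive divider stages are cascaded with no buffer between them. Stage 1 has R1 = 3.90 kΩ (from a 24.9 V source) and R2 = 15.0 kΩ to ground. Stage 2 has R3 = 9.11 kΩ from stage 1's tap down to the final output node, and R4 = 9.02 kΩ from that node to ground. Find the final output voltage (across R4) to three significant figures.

V_out ≈ 8.40 V

Stage 2 presents R3+R4 = 18.13 kΩ as a load on stage 1's tap.
Stage 1's lower leg becomes R2‖(R3+R4) = 8.209 kΩ, so V_mid = 24.9 × 8.209/12.11 = 16.88 V.
Stage 2 is itself unloaded: V_out = V_mid × R4/(R3+R4) = 16.88 × 9.02/18.13 = 8.40 V.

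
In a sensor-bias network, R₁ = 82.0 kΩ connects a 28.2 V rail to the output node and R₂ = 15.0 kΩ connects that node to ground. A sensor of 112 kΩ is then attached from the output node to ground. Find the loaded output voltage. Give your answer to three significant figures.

V_out ≈ 3.92 V

The load sits in parallel with R₂: R₂‖R_L = (15.0 × 112) / (15.0 + 112) = 13.23 kΩ.
V_out = 28.2 × 13.23 / (82.0 + 13.23) = 28.2 × 13.23/95.23 = 3.92 V.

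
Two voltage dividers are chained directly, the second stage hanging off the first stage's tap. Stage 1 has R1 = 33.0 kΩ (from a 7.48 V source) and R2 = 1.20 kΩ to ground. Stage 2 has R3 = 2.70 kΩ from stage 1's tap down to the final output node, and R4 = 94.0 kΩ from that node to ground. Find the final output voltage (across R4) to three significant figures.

V_out ≈ 0.252 V

Stage 2 presents R3+R4 = 96.70 kΩ as a load on stage 1's tap.
Stage 1's lower leg becomes R2‖(R3+R4) = 1.185 kΩ, so V_mid = 7.48 × 1.185/34.19 = 0.2594 V.
Stage 2 is itself unloaded: V_out = V_mid × R4/(R3+R4) = 0.2594 × 94.0/96.70 = 0.252 V.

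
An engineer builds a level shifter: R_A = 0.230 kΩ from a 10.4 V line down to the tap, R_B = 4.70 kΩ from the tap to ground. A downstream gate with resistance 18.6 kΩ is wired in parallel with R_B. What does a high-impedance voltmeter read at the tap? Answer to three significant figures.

The load sits in parallel with R_B: R_B‖R_L = (4700 × 18600) / (4700 + 18600) = 3752 Ω.
V_out = 10.4 × 3752 / (230 + 3752) = 10.4 × 3752/3982 = 9.80 V.

V_out ≈ 9.80 V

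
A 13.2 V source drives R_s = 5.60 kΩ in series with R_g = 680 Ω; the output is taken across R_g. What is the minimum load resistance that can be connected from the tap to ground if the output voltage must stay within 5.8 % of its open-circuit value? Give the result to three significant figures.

Output resistance R_th = R_s‖R_g = (5600 × 680)/6280 = 606.4 Ω.
The fractional drop is R_th/(R_th + R_L); requiring this ≤ 0.0580 gives R_L ≥ R_th(1/0.0580 − 1) = 606.4 × 16.24 = 9.85 kΩ.

R_L(min) ≈ 9.85 kΩ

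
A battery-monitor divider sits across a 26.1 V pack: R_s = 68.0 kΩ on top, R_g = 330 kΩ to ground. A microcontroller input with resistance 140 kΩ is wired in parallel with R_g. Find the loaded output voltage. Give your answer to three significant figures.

The load sits in parallel with R_g: R_g‖R_L = (330 × 140) / (330 + 140) = 98.30 kΩ.
V_out = 26.1 × 98.30 / (68.0 + 98.30) = 26.1 × 98.30/166.3 = 15.4 V.
(Unloaded it would have been 21.6 V.)

V_out ≈ 15.4 V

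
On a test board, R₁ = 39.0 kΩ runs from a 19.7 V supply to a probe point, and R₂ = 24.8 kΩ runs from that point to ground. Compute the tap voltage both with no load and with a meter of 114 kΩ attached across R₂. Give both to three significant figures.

Open-circuit: V = 19.7 × 24.8/(39.0 + 24.8) = 7.66 V.
With the load, R₂ becomes R₂‖R_L = 20.37 kΩ, so V = 19.7 × 20.37/59.37 = 6.76 V.

Unloaded: 7.66 V; loaded: 6.76 V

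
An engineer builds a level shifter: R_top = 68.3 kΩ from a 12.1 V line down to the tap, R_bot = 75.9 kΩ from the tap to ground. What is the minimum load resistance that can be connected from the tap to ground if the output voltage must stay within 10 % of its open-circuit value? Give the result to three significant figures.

R_L(min) ≈ 324 kΩ

Output resistance R_th = R_top‖R_bot = (68.3 × 75.9)/144.2 = 35.95 kΩ.
The fractional drop is R_th/(R_th + R_L); requiring this ≤ 0.100 gives R_L ≥ R_th(1/0.100 − 1) = 35.95 × 9.000 = 324 kΩ.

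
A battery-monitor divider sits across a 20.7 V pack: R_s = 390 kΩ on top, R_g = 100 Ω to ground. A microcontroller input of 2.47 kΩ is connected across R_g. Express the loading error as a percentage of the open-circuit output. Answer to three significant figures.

3.89 %

The divider's output (Thévenin) resistance is R_s‖R_g = 99.97 Ω.
Fractional drop under load = R_th/(R_th + R_L) = 99.97 / (99.97 + 2470) = 0.03890.
So the output falls by 3.89 %.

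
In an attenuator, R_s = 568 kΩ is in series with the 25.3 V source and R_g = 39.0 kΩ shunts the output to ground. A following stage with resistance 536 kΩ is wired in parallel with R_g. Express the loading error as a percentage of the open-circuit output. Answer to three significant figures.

The divider's output (Thévenin) resistance is R_s‖R_g = 36.49 kΩ.
Fractional drop under load = R_th/(R_th + R_L) = 36.49 / (36.49 + 536) = 0.06375.
So the output falls by 6.37 %.

6.37 %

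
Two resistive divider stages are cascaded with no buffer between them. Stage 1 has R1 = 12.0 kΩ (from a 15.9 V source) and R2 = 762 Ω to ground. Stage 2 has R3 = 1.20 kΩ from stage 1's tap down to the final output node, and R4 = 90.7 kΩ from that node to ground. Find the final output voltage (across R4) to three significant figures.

V_out ≈ 0.930 V

Stage 2 presents R3+R4 = 91900 Ω as a load on stage 1's tap.
Stage 1's lower leg becomes R2‖(R3+R4) = 755.7 Ω, so V_mid = 15.9 × 755.7/12760 = 0.9420 V.
Stage 2 is itself unloaded: V_out = V_mid × R4/(R3+R4) = 0.9420 × 90700/91900 = 0.930 V.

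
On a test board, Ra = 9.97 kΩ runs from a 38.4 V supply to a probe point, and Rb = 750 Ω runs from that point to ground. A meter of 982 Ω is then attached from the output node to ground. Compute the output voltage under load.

V_out ≈ 1.57 V

The load sits in parallel with Rb: Rb‖R_L = (750 × 982) / (750 + 982) = 425.2 Ω.
V_out = 38.4 × 425.2 / (9970 + 425.2) = 38.4 × 425.2/10400 = 1.57 V.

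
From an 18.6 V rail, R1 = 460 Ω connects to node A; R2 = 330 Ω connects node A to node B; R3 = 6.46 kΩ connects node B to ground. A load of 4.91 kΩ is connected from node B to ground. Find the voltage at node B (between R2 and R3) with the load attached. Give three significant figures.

V ≈ 14.5 V

At node B, R3 is in parallel with the load: R3‖R_L = 2790 Ω.
Below node A the resistance is R2 + (R3‖R_L) = 3120 Ω, so V_A = 18.6 × 3120/3580 = 16.21 V.
Then V_B = V_A × (R3‖R_L)/(R2 + R3‖R_L) = 16.21 × 2790/3120 = 14.5 V.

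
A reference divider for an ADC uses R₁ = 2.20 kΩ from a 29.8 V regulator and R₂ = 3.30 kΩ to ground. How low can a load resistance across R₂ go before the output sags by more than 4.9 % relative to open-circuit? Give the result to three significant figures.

R_L(min) ≈ 25.6 kΩ

Output resistance R_th = R₁‖R₂ = (2.20 × 3.30)/5.500 = 1.320 kΩ.
The fractional drop is R_th/(R_th + R_L); requiring this ≤ 0.0490 gives R_L ≥ R_th(1/0.0490 − 1) = 1.320 × 19.41 = 25.6 kΩ.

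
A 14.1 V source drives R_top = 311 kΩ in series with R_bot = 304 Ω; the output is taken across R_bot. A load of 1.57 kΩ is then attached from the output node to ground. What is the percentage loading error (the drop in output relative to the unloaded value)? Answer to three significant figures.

16.2 %

The divider's output (Thévenin) resistance is R_top‖R_bot = 303.7 Ω.
Fractional drop under load = R_th/(R_th + R_L) = 303.7 / (303.7 + 1570) = 0.1621.
So the output falls by 16.2 %.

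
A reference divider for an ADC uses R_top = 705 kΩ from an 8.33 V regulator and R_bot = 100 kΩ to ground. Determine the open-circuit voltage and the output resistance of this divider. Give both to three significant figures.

V_th = 1.03 V, R_th = 87.6 kΩ

V_th is the open-circuit tap voltage: 8.33 × 100/(705 + 100) = 1.03 V.
With the supply zeroed, R_top and R_bot appear in parallel from the tap: R_th = R_top‖R_bot = (705 × 100)/805.0 = 87.6 kΩ.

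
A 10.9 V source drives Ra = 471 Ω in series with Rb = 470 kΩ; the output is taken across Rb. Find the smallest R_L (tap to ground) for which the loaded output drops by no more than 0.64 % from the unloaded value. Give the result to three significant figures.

Output resistance R_th = Ra‖Rb = (471 × 470000)/470500 = 470.5 Ω.
The fractional drop is R_th/(R_th + R_L); requiring this ≤ 0.00640 gives R_L ≥ R_th(1/0.00640 − 1) = 470.5 × 155.2 = 73.0 kΩ.

R_L(min) ≈ 73.0 kΩ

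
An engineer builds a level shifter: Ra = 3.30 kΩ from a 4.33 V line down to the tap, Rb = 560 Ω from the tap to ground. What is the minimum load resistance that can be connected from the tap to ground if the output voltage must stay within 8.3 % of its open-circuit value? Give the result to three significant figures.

R_L(min) ≈ 5.29 kΩ

Output resistance R_th = Ra‖Rb = (3300 × 560)/3860 = 478.8 Ω.
The fractional drop is R_th/(R_th + R_L); requiring this ≤ 0.0830 gives R_L ≥ R_th(1/0.0830 − 1) = 478.8 × 11.05 = 5.29 kΩ.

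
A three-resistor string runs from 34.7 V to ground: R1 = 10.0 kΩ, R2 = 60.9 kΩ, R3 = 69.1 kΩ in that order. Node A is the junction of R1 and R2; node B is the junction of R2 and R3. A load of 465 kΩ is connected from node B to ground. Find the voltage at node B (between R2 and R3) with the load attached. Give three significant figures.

V ≈ 15.9 V

At node B, R3 is in parallel with the load: R3‖R_L = 60.16 kΩ.
Below node A the resistance is R2 + (R3‖R_L) = 121.1 kΩ, so V_A = 34.7 × 121.1/131.1 = 32.05 V.
Then V_B = V_A × (R3‖R_L)/(R2 + R3‖R_L) = 32.05 × 60.16/121.1 = 15.9 V.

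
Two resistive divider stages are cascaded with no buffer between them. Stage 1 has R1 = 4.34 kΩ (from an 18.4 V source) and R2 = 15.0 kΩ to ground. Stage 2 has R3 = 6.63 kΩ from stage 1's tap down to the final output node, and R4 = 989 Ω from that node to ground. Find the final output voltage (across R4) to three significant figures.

Stage 2 presents R3+R4 = 7619 Ω as a load on stage 1's tap.
Stage 1's lower leg becomes R2‖(R3+R4) = 5053 Ω, so V_mid = 18.4 × 5053/9393 = 9.898 V.
Stage 2 is itself unloaded: V_out = V_mid × R4/(R3+R4) = 9.898 × 989/7619 = 1.28 V.

V_out ≈ 1.28 V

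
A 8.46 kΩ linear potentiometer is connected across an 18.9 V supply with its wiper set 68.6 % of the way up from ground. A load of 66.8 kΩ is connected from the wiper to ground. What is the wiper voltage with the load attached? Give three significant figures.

V ≈ 12.6 V

The wiper splits the pot into (1−α)R = 2.656 kΩ above and αR = 5.804 kΩ below.
Lower section ‖ load = 5.340 kΩ.
V_wiper = 18.9 × 5.340/(2.656 + 5.340) = 12.6 V.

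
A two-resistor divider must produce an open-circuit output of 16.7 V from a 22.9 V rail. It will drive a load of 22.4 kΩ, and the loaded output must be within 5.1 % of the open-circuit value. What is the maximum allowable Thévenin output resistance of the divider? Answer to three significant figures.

R_th ≤ 1.20 kΩ

Loading drop = R_th/(R_th + R_L) ≤ 0.0510, so R_th ≤ R_L · ε/(1−ε) = 22.4 kΩ × 0.0510/0.9490 = 1.20 kΩ.
(Any R1, R2 with R2/(R1+R2) = 0.729 and R1‖R2 ≤ 1.20 kΩ will meet the spec.)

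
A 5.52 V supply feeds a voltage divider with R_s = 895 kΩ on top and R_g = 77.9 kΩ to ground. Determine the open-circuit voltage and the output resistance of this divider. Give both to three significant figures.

V_th = 0.442 V, R_th = 71.7 kΩ

V_th is the open-circuit tap voltage: 5.52 × 77.9/(895 + 77.9) = 0.442 V.
With the supply zeroed, R_s and R_g appear in parallel from the tap: R_th = R_s‖R_g = (895 × 77.9)/972.9 = 71.7 kΩ.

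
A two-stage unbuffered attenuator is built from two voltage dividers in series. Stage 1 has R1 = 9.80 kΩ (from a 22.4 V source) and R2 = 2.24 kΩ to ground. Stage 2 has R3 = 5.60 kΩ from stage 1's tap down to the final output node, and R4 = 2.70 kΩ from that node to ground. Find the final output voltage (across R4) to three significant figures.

V_out ≈ 1.11 V

Stage 2 presents R3+R4 = 8.300 kΩ as a load on stage 1's tap.
Stage 1's lower leg becomes R2‖(R3+R4) = 1.764 kΩ, so V_mid = 22.4 × 1.764/11.56 = 3.417 V.
Stage 2 is itself unloaded: V_out = V_mid × R4/(R3+R4) = 3.417 × 2.70/8.300 = 1.11 V.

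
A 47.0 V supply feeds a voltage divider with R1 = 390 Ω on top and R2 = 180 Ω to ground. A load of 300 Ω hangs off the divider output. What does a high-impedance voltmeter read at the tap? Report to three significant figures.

V_out ≈ 10.5 V

The load sits in parallel with R2: R2‖R_L = (180 × 300) / (180 + 300) = 112.5 Ω.
V_out = 47.0 × 112.5 / (390 + 112.5) = 47.0 × 112.5/502.5 = 10.5 V.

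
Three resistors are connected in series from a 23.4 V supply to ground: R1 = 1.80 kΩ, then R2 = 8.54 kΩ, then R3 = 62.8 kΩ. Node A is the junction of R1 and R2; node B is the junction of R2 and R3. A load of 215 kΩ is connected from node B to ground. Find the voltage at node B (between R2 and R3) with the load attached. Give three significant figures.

V ≈ 19.3 V

At node B, R3 is in parallel with the load: R3‖R_L = 48.60 kΩ.
Below node A the resistance is R2 + (R3‖R_L) = 57.14 kΩ, so V_A = 23.4 × 57.14/58.94 = 22.69 V.
Then V_B = V_A × (R3‖R_L)/(R2 + R3‖R_L) = 22.69 × 48.60/57.14 = 19.3 V.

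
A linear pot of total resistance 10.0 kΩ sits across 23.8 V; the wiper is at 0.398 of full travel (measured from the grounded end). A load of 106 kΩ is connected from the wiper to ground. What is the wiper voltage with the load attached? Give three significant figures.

The wiper splits the pot into (1−α)R = 6.020 kΩ above and αR = 3.980 kΩ below.
Lower section ‖ load = 3.836 kΩ.
V_wiper = 23.8 × 3.836/(6.020 + 3.836) = 9.26 V.

V ≈ 9.26 V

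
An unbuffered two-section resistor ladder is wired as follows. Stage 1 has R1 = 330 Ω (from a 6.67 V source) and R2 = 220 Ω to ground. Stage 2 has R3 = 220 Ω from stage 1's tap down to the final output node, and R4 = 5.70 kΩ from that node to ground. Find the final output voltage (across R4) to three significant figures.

V_out ≈ 2.51 V

Stage 2 presents R3+R4 = 5920 Ω as a load on stage 1's tap.
Stage 1's lower leg becomes R2‖(R3+R4) = 212.1 Ω, so V_mid = 6.67 × 212.1/542.1 = 2.610 V.
Stage 2 is itself unloaded: V_out = V_mid × R4/(R3+R4) = 2.610 × 5700/5920 = 2.51 V.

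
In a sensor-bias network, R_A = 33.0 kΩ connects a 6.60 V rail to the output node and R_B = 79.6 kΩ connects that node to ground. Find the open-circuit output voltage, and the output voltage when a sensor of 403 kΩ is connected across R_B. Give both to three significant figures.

Unloaded: 4.67 V; loaded: 4.41 V

Open-circuit: V = 6.60 × 79.6/(33.0 + 79.6) = 4.67 V.
With the load, R_B becomes R_B‖R_L = 66.47 kΩ, so V = 6.60 × 66.47/99.47 = 4.41 V.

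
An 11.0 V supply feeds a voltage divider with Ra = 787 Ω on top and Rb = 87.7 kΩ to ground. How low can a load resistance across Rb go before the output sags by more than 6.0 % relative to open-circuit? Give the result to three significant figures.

R_L(min) ≈ 12.2 kΩ

Output resistance R_th = Ra‖Rb = (787 × 87700)/88490 = 780.0 Ω.
The fractional drop is R_th/(R_th + R_L); requiring this ≤ 0.0600 gives R_L ≥ R_th(1/0.0600 − 1) = 780.0 × 15.67 = 12.2 kΩ.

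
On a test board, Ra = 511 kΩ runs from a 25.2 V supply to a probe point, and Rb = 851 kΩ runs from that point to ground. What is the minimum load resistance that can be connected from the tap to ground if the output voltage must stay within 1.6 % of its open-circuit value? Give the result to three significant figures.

R_L(min) ≈ 19.6 MΩ

Output resistance R_th = Ra‖Rb = (511 × 851)/1362 = 319.3 kΩ.
The fractional drop is R_th/(R_th + R_L); requiring this ≤ 0.0160 gives R_L ≥ R_th(1/0.0160 − 1) = 319.3 × 61.50 = 19.6 MΩ.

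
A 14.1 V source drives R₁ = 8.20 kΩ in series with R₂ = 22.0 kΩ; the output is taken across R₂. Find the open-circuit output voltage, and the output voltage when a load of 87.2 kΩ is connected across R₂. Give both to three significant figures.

Open-circuit: V = 14.1 × 22.0/(8.20 + 22.0) = 10.3 V.
With the load, R₂ becomes R₂‖R_L = 17.57 kΩ, so V = 14.1 × 17.57/25.77 = 9.61 V.

Unloaded: 10.3 V; loaded: 9.61 V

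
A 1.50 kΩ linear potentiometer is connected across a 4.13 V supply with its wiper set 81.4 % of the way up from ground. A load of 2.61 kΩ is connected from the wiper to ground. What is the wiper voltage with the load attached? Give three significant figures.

The wiper splits the pot into (1−α)R = 279.0 Ω above and αR = 1221 Ω below.
Lower section ‖ load = 831.8 Ω.
V_wiper = 4.13 × 831.8/(279.0 + 831.8) = 3.09 V.

V ≈ 3.09 V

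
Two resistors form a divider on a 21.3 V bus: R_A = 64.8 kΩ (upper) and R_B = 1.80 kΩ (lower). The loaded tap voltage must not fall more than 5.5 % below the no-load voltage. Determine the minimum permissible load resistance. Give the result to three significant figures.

Output resistance R_th = R_A‖R_B = (64.8 × 1.80)/66.60 = 1.751 kΩ.
The fractional drop is R_th/(R_th + R_L); requiring this ≤ 0.0550 gives R_L ≥ R_th(1/0.0550 − 1) = 1.751 × 17.18 = 30.1 kΩ.

R_L(min) ≈ 30.1 kΩ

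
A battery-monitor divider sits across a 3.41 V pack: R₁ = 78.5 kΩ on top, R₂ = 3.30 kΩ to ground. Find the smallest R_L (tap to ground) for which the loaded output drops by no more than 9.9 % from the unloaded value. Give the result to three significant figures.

Output resistance R_th = R₁‖R₂ = (78.5 × 3.30)/81.80 = 3.167 kΩ.
The fractional drop is R_th/(R_th + R_L); requiring this ≤ 0.0990 gives R_L ≥ R_th(1/0.0990 − 1) = 3.167 × 9.101 = 28.8 kΩ.

R_L(min) ≈ 28.8 kΩ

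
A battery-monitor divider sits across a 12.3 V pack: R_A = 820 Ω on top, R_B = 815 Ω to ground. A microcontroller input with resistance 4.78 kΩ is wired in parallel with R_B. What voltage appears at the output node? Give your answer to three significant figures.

V_out ≈ 5.65 V

The load sits in parallel with R_B: R_B‖R_L = (815 × 4780) / (815 + 4780) = 696.3 Ω.
V_out = 12.3 × 696.3 / (820 + 696.3) = 12.3 × 696.3/1516 = 5.65 V.
(Unloaded it would have been 6.13 V.)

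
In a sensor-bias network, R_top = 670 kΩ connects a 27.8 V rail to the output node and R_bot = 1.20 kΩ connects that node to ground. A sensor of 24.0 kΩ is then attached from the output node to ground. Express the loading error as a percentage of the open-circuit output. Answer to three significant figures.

4.75 %

The divider's output (Thévenin) resistance is R_top‖R_bot = 1.198 kΩ.
Fractional drop under load = R_th/(R_th + R_L) = 1.198 / (1.198 + 24.0) = 0.04754.
So the output falls by 4.75 %.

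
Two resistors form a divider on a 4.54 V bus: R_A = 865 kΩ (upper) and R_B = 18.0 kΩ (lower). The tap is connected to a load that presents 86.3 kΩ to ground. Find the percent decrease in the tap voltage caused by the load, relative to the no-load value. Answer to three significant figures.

17.0 %

Unloaded V = 4.54 × 18.0/883.0 = 0.09255 V.
Loaded: R_B‖R_L = 14.89 kΩ, giving V = 4.54 × 14.89/879.9 = 0.07685 V.
Drop = (0.09255 − 0.07685) / 0.09255 = 17.0 %.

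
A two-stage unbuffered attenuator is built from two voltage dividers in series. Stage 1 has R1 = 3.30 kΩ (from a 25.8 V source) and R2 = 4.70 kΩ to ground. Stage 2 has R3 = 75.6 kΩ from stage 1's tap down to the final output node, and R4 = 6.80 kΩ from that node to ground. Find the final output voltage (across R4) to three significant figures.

V_out ≈ 1.22 V

Stage 2 presents R3+R4 = 82.40 kΩ as a load on stage 1's tap.
Stage 1's lower leg becomes R2‖(R3+R4) = 4.446 kΩ, so V_mid = 25.8 × 4.446/7.746 = 14.81 V.
Stage 2 is itself unloaded: V_out = V_mid × R4/(R3+R4) = 14.81 × 6.80/82.40 = 1.22 V.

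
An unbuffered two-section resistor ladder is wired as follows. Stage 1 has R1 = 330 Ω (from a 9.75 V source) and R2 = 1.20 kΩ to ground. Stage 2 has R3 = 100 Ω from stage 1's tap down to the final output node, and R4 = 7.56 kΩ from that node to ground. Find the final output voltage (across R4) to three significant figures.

V_out ≈ 7.30 V

Stage 2 presents R3+R4 = 7660 Ω as a load on stage 1's tap.
Stage 1's lower leg becomes R2‖(R3+R4) = 1037 Ω, so V_mid = 9.75 × 1037/1367 = 7.397 V.
Stage 2 is itself unloaded: V_out = V_mid × R4/(R3+R4) = 7.397 × 7560/7660 = 7.30 V.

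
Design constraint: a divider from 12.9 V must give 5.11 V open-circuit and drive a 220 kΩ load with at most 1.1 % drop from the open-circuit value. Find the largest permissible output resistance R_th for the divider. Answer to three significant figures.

Loading drop = R_th/(R_th + R_L) ≤ 0.0110, so R_th ≤ R_L · ε/(1−ε) = 220 kΩ × 0.0110/0.9890 = 2.45 kΩ.

R_th ≤ 2.45 kΩ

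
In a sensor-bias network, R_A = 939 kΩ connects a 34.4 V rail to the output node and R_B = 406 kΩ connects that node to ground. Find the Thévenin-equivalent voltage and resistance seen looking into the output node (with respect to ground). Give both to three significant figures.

V_th is the open-circuit tap voltage: 34.4 × 406/(939 + 406) = 10.4 V.
With the supply zeroed, R_A and R_B appear in parallel from the tap: R_th = R_A‖R_B = (939 × 406)/1345 = 283 kΩ.

V_th = 10.4 V, R_th = 283 kΩ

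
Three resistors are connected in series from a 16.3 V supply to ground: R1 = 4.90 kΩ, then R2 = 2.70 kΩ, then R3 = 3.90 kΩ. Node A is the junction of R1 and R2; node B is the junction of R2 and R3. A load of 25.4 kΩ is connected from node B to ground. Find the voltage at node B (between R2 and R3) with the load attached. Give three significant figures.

V ≈ 5.02 V

At node B, R3 is in parallel with the load: R3‖R_L = 3.381 kΩ.
Below node A the resistance is R2 + (R3‖R_L) = 6.081 kΩ, so V_A = 16.3 × 6.081/10.98 = 9.026 V.
Then V_B = V_A × (R3‖R_L)/(R2 + R3‖R_L) = 9.026 × 3.381/6.081 = 5.02 V.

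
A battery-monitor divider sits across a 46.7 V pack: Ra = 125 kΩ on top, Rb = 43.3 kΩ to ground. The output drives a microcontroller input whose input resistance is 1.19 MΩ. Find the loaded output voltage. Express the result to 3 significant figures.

The load sits in parallel with Rb: Rb‖R_L = (43.3 × 1190) / (43.3 + 1190) = 41.78 kΩ.
V_out = 46.7 × 41.78 / (125 + 41.78) = 46.7 × 41.78/166.8 = 11.7 V.

V_out ≈ 11.7 V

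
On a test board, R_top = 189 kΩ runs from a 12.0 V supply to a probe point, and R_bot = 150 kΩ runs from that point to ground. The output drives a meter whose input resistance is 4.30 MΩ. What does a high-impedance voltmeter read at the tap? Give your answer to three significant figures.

The load sits in parallel with R_bot: R_bot‖R_L = (150 × 4300) / (150 + 4300) = 144.9 kΩ.
V_out = 12.0 × 144.9 / (189 + 144.9) = 12.0 × 144.9/333.9 = 5.21 V.
(Unloaded it would have been 5.31 V.)

V_out ≈ 5.21 V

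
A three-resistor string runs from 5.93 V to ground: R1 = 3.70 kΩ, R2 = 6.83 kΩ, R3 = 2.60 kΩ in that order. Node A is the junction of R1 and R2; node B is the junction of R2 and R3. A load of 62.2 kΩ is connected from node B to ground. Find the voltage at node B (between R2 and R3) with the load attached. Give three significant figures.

V ≈ 1.14 V

At node B, R3 is in parallel with the load: R3‖R_L = 2.496 kΩ.
Below node A the resistance is R2 + (R3‖R_L) = 9.326 kΩ, so V_A = 5.93 × 9.326/13.03 = 4.246 V.
Then V_B = V_A × (R3‖R_L)/(R2 + R3‖R_L) = 4.246 × 2.496/9.326 = 1.14 V.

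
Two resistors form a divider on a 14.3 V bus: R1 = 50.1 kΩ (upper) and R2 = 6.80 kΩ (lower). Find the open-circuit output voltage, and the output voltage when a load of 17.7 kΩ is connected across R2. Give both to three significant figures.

Unloaded: 1.71 V; loaded: 1.28 V

Open-circuit: V = 14.3 × 6.80/(50.1 + 6.80) = 1.71 V.
With the load, R2 becomes R2‖R_L = 4.913 kΩ, so V = 14.3 × 4.913/55.01 = 1.28 V.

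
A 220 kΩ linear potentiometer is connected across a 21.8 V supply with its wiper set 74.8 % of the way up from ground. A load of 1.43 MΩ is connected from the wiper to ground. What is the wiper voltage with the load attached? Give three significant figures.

V ≈ 15.8 V

The wiper splits the pot into (1−α)R = 55.44 kΩ above and αR = 164.6 kΩ below.
Lower section ‖ load = 147.6 kΩ.
V_wiper = 21.8 × 147.6/(55.44 + 147.6) = 15.8 V.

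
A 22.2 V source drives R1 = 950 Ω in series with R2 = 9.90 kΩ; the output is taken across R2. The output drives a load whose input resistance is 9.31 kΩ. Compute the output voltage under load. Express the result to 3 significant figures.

The load sits in parallel with R2: R2‖R_L = (9900 × 9310) / (9900 + 9310) = 4798 Ω.
V_out = 22.2 × 4798 / (950 + 4798) = 22.2 × 4798/5748 = 18.5 V.

V_out ≈ 18.5 V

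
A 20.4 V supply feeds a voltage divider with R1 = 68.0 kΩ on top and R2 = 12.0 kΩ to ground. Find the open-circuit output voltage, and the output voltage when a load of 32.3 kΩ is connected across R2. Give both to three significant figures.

Open-circuit: V = 20.4 × 12.0/(68.0 + 12.0) = 3.06 V.
With the load, R2 becomes R2‖R_L = 8.749 kΩ, so V = 20.4 × 8.749/76.75 = 2.33 V.

Unloaded: 3.06 V; loaded: 2.33 V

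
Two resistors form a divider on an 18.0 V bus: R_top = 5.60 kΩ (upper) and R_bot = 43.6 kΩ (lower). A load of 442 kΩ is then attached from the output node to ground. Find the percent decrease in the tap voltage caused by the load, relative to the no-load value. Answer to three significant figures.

The divider's output (Thévenin) resistance is R_top‖R_bot = 4.963 kΩ.
Fractional drop under load = R_th/(R_th + R_L) = 4.963 / (4.963 + 442) = 0.01110.
So the output falls by 1.11 %.

1.11 %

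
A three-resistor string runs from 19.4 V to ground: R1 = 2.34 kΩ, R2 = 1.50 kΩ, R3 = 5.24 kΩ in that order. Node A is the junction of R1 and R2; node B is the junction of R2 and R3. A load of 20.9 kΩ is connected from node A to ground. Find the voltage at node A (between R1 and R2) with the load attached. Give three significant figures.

V ≈ 13.3 V

Below node A the series string R2+R3 = 6.740 kΩ sits in parallel with the 20.9 kΩ load: 5.096 kΩ.
V_A = 19.4 × 5.096/(2.34 + 5.096) = 13.3 V.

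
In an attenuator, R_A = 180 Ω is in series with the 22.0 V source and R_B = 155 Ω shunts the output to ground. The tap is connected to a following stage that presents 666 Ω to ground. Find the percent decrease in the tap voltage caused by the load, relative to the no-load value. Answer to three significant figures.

The divider's output (Thévenin) resistance is R_A‖R_B = 83.28 Ω.
Fractional drop under load = R_th/(R_th + R_L) = 83.28 / (83.28 + 666) = 0.1112.
So the output falls by 11.1 %.

11.1 %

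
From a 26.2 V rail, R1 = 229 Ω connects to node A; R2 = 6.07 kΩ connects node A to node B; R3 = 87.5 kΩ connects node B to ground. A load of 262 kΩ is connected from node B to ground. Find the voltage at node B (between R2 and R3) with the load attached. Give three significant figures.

At node B, R3 is in parallel with the load: R3‖R_L = 65590 Ω.
Below node A the resistance is R2 + (R3‖R_L) = 71660 Ω, so V_A = 26.2 × 71660/71890 = 26.12 V.
Then V_B = V_A × (R3‖R_L)/(R2 + R3‖R_L) = 26.12 × 65590/71660 = 23.9 V.

V ≈ 23.9 V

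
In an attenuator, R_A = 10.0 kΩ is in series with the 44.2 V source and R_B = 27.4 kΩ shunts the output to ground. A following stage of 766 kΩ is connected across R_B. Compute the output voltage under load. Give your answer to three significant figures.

V_out ≈ 32.1 V

The load sits in parallel with R_B: R_B‖R_L = (27.4 × 766) / (27.4 + 766) = 26.45 kΩ.
V_out = 44.2 × 26.45 / (10.0 + 26.45) = 44.2 × 26.45/36.45 = 32.1 V.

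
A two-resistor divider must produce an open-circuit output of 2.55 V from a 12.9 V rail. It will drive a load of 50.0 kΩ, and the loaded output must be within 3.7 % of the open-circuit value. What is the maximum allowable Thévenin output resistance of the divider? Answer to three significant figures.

Loading drop = R_th/(R_th + R_L) ≤ 0.0370, so R_th ≤ R_L · ε/(1−ε) = 50.0 kΩ × 0.0370/0.9630 = 1.92 kΩ.

R_th ≤ 1.92 kΩ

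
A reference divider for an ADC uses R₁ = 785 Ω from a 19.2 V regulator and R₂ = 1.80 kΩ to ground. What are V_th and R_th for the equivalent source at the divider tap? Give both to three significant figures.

V_th is the open-circuit tap voltage: 19.2 × 1800/(785 + 1800) = 13.4 V.
With the supply zeroed, R₁ and R₂ appear in parallel from the tap: R_th = R₁‖R₂ = (785 × 1800)/2585 = 547 Ω.

V_th = 13.4 V, R_th = 547 Ω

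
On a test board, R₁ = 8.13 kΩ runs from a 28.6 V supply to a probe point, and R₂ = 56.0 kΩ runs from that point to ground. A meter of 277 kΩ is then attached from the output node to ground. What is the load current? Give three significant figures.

I_L ≈ 0.0879 mA

R₂‖R_L = 46.58 kΩ; V_out = 28.6 × 46.58/54.71 = 24.35 V.
I_L = V_out / R_L = 24.35 / 277 kΩ = 0.0879 mA.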